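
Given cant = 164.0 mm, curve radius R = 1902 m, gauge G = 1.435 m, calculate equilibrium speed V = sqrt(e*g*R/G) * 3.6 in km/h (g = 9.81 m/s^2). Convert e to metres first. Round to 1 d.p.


Convert cant: e = 164.0 mm = 0.1640 m
V_ms = sqrt(0.1640 * 9.81 * 1902 / 1.435)
V_ms = sqrt(2132.413714) = 46.1781 m/s
V = 46.1781 * 3.6 = 166.2 km/h

166.2


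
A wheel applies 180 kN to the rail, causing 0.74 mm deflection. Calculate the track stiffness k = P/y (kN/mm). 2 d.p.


Track stiffness k = P / y
k = 180 / 0.74
k = 243.24 kN/mm

243.24


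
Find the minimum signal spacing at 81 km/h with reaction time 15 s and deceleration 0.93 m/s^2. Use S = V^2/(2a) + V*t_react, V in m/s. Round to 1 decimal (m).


V = 81 / 3.6 = 22.5 m/s
Braking distance = 22.5^2 / (2*0.93) = 272.1774 m
Sighting distance = 22.5 * 15 = 337.5 m
S = 272.1774 + 337.5 = 609.7 m

609.7


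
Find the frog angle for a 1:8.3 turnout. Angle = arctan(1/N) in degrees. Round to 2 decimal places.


1/N = 1/8.3 = 0.120482
angle = arctan(0.120482) = 0.119904 rad
angle = 0.119904 * 180/pi = 6.87 degrees

6.87


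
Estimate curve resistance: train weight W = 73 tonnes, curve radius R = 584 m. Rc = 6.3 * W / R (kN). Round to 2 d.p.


Rc = 6.3 * W / R
Rc = 6.3 * 73 / 584
Rc = 459.9 / 584
Rc = 0.79 kN

0.79


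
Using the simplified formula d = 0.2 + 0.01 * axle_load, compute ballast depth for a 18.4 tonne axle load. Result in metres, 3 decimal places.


d = 0.2 + 0.01 * 18.4
d = 0.2 + 0.184
d = 0.384 m

0.384


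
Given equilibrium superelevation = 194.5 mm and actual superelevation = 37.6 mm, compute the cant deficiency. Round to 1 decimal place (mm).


Cant deficiency = equilibrium cant - actual cant
CD = 194.5 - 37.6
CD = 156.9 mm

156.9


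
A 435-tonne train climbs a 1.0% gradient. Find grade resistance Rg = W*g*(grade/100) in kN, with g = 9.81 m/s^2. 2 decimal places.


Rg = W * 9.81 * grade / 100
Rg = 435 * 9.81 * 1.0 / 100
Rg = 4267.35 * 0.01
Rg = 42.67 kN

42.67


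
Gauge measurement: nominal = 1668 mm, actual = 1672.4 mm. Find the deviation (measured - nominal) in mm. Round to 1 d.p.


Deviation = measured - nominal
Deviation = 1672.4 - 1668
Deviation = 4.4 mm

4.4


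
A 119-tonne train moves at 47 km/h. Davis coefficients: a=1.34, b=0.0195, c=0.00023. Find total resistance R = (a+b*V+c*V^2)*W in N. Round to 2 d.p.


b*V = 0.0195 * 47 = 0.9165
c*V^2 = 0.00023 * 2209 = 0.50807
R_per_t = 1.34 + 0.9165 + 0.50807 = 2.76457 N/t
R_total = 2.76457 * 119 = 328.98 N

328.98


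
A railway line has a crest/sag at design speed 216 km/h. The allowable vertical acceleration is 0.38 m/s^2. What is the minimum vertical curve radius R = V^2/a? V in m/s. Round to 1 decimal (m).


Convert speed: V = 216 / 3.6 = 60.0 m/s
V^2 = 3600.0 m^2/s^2
R_v = 3600.0 / 0.38
R_v = 9473.7 m

9473.7


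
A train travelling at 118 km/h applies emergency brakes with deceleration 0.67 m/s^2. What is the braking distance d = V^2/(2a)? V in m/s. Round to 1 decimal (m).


Convert speed: V = 118 / 3.6 = 32.7778 m/s
V^2 = 1074.3827
d = 1074.3827 / (2 * 0.67)
d = 1074.3827 / 1.34
d = 801.8 m

801.8


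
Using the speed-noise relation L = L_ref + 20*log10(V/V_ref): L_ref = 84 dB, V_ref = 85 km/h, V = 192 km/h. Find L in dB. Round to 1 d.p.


V/V_ref = 192 / 85 = 2.258824
log10(2.258824) = 0.353882
20 * 0.353882 = 7.0776
L = 84 + 7.0776 = 91.1 dB

91.1


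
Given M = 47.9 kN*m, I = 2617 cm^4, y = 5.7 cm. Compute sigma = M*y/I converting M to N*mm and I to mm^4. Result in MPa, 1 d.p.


Convert units:
M = 47.9 kN*m = 47900000 N*mm
y = 5.7 cm = 57 mm
I = 2617 cm^4 = 26170000 mm^4
sigma = 47900000 * 57 / 26170000
sigma = 104.3 MPa

104.3


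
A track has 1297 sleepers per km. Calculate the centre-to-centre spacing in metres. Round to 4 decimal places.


Spacing = 1000 m / number of sleepers
Spacing = 1000 / 1297
Spacing = 0.7710 m

0.7710


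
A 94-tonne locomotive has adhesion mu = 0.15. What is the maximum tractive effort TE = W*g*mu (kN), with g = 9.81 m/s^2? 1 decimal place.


TE_max = W * g * mu
TE_max = 94 * 9.81 * 0.15
TE_max = 922.14 * 0.15
TE_max = 138.3 kN

138.3


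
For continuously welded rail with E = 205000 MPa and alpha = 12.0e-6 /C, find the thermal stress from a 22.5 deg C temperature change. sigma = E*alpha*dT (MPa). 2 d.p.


sigma = E * alpha * dT
sigma = 205000 * 12.0e-6 * 22.5
sigma = 2.46 * 22.5
sigma = 55.35 MPa

55.35


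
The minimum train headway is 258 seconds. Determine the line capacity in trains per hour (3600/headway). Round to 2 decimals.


Capacity = 3600 / headway
Capacity = 3600 / 258
Capacity = 13.95 trains/hour

13.95


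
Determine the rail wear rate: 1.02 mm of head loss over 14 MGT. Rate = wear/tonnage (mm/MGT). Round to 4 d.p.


Wear rate = total wear / cumulative tonnage
Rate = 1.02 / 14
Rate = 0.0729 mm/MGT

0.0729


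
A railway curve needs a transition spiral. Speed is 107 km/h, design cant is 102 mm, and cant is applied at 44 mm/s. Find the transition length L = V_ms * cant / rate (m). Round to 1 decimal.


Convert speed: V = 107 / 3.6 = 29.7222 m/s
L = 29.7222 * 102 / 44
L = 3031.6667 / 44
L = 68.9 m

68.9


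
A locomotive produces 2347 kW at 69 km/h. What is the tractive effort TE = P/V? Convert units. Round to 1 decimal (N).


Convert: P = 2347 kW = 2347000 W
V = 69 / 3.6 = 19.1667 m/s
TE = 2347000 / 19.1667
TE = 122452.2 N

122452.2


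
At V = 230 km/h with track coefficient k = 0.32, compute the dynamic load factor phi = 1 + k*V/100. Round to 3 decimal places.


phi = 1 + k * V / 100
phi = 1 + 0.32 * 230 / 100
phi = 1 + 0.736
phi = 1.736

1.736


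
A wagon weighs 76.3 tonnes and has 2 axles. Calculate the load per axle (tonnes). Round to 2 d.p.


Load per axle = total weight / number of axles
Load = 76.3 / 2
Load = 38.15 tonnes

38.15


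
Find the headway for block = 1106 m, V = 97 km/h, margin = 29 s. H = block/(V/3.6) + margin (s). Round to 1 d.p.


V = 97 / 3.6 = 26.9444 m/s
Block traversal time = 1106 / 26.9444 = 41.0474 s
Headway = 41.0474 + 29
Headway = 70.0 s

70.0


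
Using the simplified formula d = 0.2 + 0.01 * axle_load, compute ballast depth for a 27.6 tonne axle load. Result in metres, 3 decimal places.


d = 0.2 + 0.01 * 27.6
d = 0.2 + 0.276
d = 0.476 m

0.476


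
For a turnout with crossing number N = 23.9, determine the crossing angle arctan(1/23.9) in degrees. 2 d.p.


1/N = 1/23.9 = 0.041841
angle = arctan(0.041841) = 0.041817 rad
angle = 0.041817 * 180/pi = 2.40 degrees

2.40


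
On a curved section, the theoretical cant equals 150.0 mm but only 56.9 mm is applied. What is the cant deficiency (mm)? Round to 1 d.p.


Cant deficiency = equilibrium cant - actual cant
CD = 150.0 - 56.9
CD = 93.1 mm

93.1


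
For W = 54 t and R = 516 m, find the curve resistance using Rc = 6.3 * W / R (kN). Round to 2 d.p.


Rc = 6.3 * W / R
Rc = 6.3 * 54 / 516
Rc = 340.2 / 516
Rc = 0.66 kN

0.66


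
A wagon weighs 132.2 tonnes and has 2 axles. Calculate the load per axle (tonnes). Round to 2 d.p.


Load per axle = total weight / number of axles
Load = 132.2 / 2
Load = 66.10 tonnes

66.10


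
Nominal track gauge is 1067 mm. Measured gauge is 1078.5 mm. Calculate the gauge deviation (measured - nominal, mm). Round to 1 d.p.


Deviation = measured - nominal
Deviation = 1078.5 - 1067
Deviation = 11.5 mm

11.5


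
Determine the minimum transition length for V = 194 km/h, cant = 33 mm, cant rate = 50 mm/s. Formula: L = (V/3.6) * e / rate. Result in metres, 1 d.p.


Convert speed: V = 194 / 3.6 = 53.8889 m/s
L = 53.8889 * 33 / 50
L = 1778.3333 / 50
L = 35.6 m

35.6


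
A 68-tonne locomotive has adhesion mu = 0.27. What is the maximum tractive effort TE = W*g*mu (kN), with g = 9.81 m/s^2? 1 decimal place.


TE_max = W * g * mu
TE_max = 68 * 9.81 * 0.27
TE_max = 667.08 * 0.27
TE_max = 180.1 kN

180.1


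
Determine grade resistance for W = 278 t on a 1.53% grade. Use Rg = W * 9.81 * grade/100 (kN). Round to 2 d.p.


Rg = W * 9.81 * grade / 100
Rg = 278 * 9.81 * 1.53 / 100
Rg = 2727.18 * 0.0153
Rg = 41.73 kN

41.73


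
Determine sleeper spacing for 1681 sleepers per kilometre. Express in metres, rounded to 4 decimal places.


Spacing = 1000 m / number of sleepers
Spacing = 1000 / 1681
Spacing = 0.5949 m

0.5949


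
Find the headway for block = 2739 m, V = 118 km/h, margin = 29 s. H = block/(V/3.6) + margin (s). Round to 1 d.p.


V = 118 / 3.6 = 32.7778 m/s
Block traversal time = 2739 / 32.7778 = 83.5627 s
Headway = 83.5627 + 29
Headway = 112.6 s

112.6


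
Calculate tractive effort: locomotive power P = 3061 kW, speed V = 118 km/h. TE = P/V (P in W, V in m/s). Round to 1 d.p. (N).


Convert: P = 3061 kW = 3061000 W
V = 118 / 3.6 = 32.7778 m/s
TE = 3061000 / 32.7778
TE = 93386.4 N

93386.4


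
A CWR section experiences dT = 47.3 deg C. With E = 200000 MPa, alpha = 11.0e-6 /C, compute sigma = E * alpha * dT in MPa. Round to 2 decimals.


sigma = E * alpha * dT
sigma = 200000 * 11.0e-6 * 47.3
sigma = 2.2 * 47.3
sigma = 104.06 MPa

104.06


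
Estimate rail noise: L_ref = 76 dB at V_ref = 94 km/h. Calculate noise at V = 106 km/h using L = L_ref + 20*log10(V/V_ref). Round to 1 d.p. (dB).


V/V_ref = 106 / 94 = 1.12766
log10(1.12766) = 0.052178
20 * 0.052178 = 1.0436
L = 76 + 1.0436 = 77.0 dB

77.0


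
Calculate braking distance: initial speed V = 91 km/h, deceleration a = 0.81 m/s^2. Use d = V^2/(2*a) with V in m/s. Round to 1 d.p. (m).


Convert speed: V = 91 / 3.6 = 25.2778 m/s
V^2 = 638.966
d = 638.966 / (2 * 0.81)
d = 638.966 / 1.62
d = 394.4 m

394.4


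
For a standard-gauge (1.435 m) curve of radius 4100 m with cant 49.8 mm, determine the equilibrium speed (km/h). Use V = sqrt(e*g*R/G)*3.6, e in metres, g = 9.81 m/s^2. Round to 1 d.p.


Convert cant: e = 49.8 mm = 0.0498 m
V_ms = sqrt(0.0498 * 9.81 * 4100 / 1.435)
V_ms = sqrt(1395.822857) = 37.3607 m/s
V = 37.3607 * 3.6 = 134.5 km/h

134.5


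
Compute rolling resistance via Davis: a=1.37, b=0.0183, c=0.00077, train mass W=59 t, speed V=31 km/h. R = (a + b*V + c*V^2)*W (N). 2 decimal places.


b*V = 0.0183 * 31 = 0.5673
c*V^2 = 0.00077 * 961 = 0.73997
R_per_t = 1.37 + 0.5673 + 0.73997 = 2.67727 N/t
R_total = 2.67727 * 59 = 157.96 N

157.96


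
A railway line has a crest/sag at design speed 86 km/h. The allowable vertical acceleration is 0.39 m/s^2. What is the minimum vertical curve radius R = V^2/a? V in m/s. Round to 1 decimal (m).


Convert speed: V = 86 / 3.6 = 23.8889 m/s
V^2 = 570.679 m^2/s^2
R_v = 570.679 / 0.39
R_v = 1463.3 m

1463.3


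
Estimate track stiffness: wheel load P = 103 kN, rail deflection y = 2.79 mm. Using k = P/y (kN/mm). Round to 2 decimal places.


Track stiffness k = P / y
k = 103 / 2.79
k = 36.92 kN/mm

36.92


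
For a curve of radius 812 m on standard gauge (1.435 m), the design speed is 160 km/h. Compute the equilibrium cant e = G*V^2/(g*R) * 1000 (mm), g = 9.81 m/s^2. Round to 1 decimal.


Convert speed: V = 160 / 3.6 = 44.4444 m/s
Apply formula: e = 1.435 * 44.4444^2 / (9.81 * 812)
e = 1.435 * 1975.3086 / 7965.72
e = 0.355846 m = 355.8 mm

355.8


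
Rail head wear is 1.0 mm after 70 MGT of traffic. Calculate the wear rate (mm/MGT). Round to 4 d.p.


Wear rate = total wear / cumulative tonnage
Rate = 1.0 / 70
Rate = 0.0143 mm/MGT

0.0143


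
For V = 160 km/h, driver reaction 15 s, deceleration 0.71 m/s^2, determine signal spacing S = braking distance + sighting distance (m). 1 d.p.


V = 160 / 3.6 = 44.4444 m/s
Braking distance = 44.4444^2 / (2*0.71) = 1391.0624 m
Sighting distance = 44.4444 * 15 = 666.6667 m
S = 1391.0624 + 666.6667 = 2057.7 m

2057.7


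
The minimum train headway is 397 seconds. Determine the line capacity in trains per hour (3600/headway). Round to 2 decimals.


Capacity = 3600 / headway
Capacity = 3600 / 397
Capacity = 9.07 trains/hour

9.07


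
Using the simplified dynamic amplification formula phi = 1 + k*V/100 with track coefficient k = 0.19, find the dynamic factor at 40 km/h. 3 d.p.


phi = 1 + k * V / 100
phi = 1 + 0.19 * 40 / 100
phi = 1 + 0.076
phi = 1.076

1.076


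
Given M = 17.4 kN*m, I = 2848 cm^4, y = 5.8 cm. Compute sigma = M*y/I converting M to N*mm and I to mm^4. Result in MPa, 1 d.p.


Convert units:
M = 17.4 kN*m = 17400000 N*mm
y = 5.8 cm = 58 mm
I = 2848 cm^4 = 28480000 mm^4
sigma = 17400000 * 58 / 28480000
sigma = 35.4 MPa

35.4


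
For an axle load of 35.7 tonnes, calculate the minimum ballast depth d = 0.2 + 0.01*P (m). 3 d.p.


d = 0.2 + 0.01 * 35.7
d = 0.2 + 0.357
d = 0.557 m

0.557


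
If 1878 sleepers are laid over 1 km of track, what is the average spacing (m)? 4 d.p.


Spacing = 1000 m / number of sleepers
Spacing = 1000 / 1878
Spacing = 0.5325 m

0.5325


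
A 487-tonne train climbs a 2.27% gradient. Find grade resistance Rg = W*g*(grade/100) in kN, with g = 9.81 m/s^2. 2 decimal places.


Rg = W * 9.81 * grade / 100
Rg = 487 * 9.81 * 2.27 / 100
Rg = 4777.47 * 0.0227
Rg = 108.45 kN

108.45


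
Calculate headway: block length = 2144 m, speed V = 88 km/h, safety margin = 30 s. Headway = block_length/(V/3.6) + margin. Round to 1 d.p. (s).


V = 88 / 3.6 = 24.4444 m/s
Block traversal time = 2144 / 24.4444 = 87.7091 s
Headway = 87.7091 + 30
Headway = 117.7 s

117.7


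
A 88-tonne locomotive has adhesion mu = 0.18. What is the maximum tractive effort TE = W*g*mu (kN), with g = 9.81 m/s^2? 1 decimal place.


TE_max = W * g * mu
TE_max = 88 * 9.81 * 0.18
TE_max = 863.28 * 0.18
TE_max = 155.4 kN

155.4


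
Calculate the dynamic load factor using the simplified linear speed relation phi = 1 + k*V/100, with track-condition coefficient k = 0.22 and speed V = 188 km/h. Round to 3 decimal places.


phi = 1 + k * V / 100
phi = 1 + 0.22 * 188 / 100
phi = 1 + 0.4136
phi = 1.414

1.414


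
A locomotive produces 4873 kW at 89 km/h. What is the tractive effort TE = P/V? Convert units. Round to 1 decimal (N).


Convert: P = 4873 kW = 4873000 W
V = 89 / 3.6 = 24.7222 m/s
TE = 4873000 / 24.7222
TE = 197110.1 N

197110.1


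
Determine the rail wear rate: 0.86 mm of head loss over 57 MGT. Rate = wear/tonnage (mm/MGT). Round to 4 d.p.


Wear rate = total wear / cumulative tonnage
Rate = 0.86 / 57
Rate = 0.0151 mm/MGT

0.0151


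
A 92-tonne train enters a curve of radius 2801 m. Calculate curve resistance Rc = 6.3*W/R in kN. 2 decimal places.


Rc = 6.3 * W / R
Rc = 6.3 * 92 / 2801
Rc = 579.6 / 2801
Rc = 0.21 kN

0.21


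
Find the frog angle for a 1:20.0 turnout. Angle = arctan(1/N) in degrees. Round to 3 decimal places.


1/N = 1/20.0 = 0.05
angle = arctan(0.05) = 0.049958 rad
angle = 0.049958 * 180/pi = 2.862 degrees

2.862


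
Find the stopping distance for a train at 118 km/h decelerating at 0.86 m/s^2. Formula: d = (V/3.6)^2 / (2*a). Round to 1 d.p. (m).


Convert speed: V = 118 / 3.6 = 32.7778 m/s
V^2 = 1074.3827
d = 1074.3827 / (2 * 0.86)
d = 1074.3827 / 1.72
d = 624.6 m

624.6


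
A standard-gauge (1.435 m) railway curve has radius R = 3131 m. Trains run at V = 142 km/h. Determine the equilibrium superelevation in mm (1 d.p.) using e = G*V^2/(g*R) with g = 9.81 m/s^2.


Convert speed: V = 142 / 3.6 = 39.4444 m/s
Apply formula: e = 1.435 * 39.4444^2 / (9.81 * 3131)
e = 1.435 * 1555.8642 / 30715.11
e = 0.072689 m = 72.7 mm

72.7


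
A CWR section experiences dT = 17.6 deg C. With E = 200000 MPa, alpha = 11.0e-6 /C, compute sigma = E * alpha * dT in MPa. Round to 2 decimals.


sigma = E * alpha * dT
sigma = 200000 * 11.0e-6 * 17.6
sigma = 2.2 * 17.6
sigma = 38.72 MPa

38.72


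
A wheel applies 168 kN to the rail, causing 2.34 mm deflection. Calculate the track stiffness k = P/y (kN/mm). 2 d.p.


Track stiffness k = P / y
k = 168 / 2.34
k = 71.79 kN/mm

71.79


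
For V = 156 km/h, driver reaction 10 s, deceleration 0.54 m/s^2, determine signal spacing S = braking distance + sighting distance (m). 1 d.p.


V = 156 / 3.6 = 43.3333 m/s
Braking distance = 43.3333^2 / (2*0.54) = 1738.6831 m
Sighting distance = 43.3333 * 10 = 433.3333 m
S = 1738.6831 + 433.3333 = 2172.0 m

2172.0


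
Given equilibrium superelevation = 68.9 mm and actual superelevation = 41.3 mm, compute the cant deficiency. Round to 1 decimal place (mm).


Cant deficiency = equilibrium cant - actual cant
CD = 68.9 - 41.3
CD = 27.6 mm

27.6


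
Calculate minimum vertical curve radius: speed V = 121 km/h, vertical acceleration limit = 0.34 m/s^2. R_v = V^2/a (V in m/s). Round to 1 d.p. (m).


Convert speed: V = 121 / 3.6 = 33.6111 m/s
V^2 = 1129.7068 m^2/s^2
R_v = 1129.7068 / 0.34
R_v = 3322.7 m

3322.7


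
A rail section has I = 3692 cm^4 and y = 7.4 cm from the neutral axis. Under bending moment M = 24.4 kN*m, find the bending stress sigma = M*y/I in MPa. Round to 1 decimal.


Convert units:
M = 24.4 kN*m = 24400000 N*mm
y = 7.4 cm = 74 mm
I = 3692 cm^4 = 36920000 mm^4
sigma = 24400000 * 74 / 36920000
sigma = 48.9 MPa

48.9


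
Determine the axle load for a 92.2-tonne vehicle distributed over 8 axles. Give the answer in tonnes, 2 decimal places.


Load per axle = total weight / number of axles
Load = 92.2 / 8
Load = 11.53 tonnes

11.53


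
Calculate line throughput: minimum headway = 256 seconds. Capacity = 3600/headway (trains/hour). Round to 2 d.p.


Capacity = 3600 / headway
Capacity = 3600 / 256
Capacity = 14.06 trains/hour

14.06


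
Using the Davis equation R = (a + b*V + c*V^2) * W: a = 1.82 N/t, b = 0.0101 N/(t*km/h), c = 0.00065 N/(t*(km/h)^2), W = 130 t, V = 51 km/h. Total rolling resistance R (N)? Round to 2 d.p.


b*V = 0.0101 * 51 = 0.5151
c*V^2 = 0.00065 * 2601 = 1.69065
R_per_t = 1.82 + 0.5151 + 1.69065 = 4.02575 N/t
R_total = 4.02575 * 130 = 523.35 N

523.35


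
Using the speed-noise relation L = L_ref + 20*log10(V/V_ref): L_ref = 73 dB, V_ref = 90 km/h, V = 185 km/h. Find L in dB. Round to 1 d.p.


V/V_ref = 185 / 90 = 2.055556
log10(2.055556) = 0.312929
20 * 0.312929 = 6.2586
L = 73 + 6.2586 = 79.3 dB

79.3


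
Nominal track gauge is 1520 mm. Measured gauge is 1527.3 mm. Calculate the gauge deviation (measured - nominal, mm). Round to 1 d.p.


Deviation = measured - nominal
Deviation = 1527.3 - 1520
Deviation = 7.3 mm

7.3


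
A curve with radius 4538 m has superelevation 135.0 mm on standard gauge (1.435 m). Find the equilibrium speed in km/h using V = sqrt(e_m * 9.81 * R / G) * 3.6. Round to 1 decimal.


Convert cant: e = 135.0 mm = 0.1350 m
V_ms = sqrt(0.1350 * 9.81 * 4538 / 1.435)
V_ms = sqrt(4188.083833) = 64.7154 m/s
V = 64.7154 * 3.6 = 233.0 km/h

233.0


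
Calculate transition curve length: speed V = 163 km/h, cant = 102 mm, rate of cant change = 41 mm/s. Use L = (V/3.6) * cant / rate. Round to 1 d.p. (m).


Convert speed: V = 163 / 3.6 = 45.2778 m/s
L = 45.2778 * 102 / 41
L = 4618.3333 / 41
L = 112.6 m

112.6


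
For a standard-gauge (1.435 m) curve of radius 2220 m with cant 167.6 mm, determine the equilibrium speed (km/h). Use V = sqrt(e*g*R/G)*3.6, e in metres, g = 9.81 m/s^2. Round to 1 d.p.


Convert cant: e = 167.6 mm = 0.1676 m
V_ms = sqrt(0.1676 * 9.81 * 2220 / 1.435)
V_ms = sqrt(2543.572348) = 50.4338 m/s
V = 50.4338 * 3.6 = 181.6 km/h

181.6


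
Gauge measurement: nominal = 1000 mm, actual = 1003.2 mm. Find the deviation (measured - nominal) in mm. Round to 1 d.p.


Deviation = measured - nominal
Deviation = 1003.2 - 1000
Deviation = 3.2 mm

3.2


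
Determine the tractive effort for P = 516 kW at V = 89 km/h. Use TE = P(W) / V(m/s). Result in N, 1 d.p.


Convert: P = 516 kW = 516000 W
V = 89 / 3.6 = 24.7222 m/s
TE = 516000 / 24.7222
TE = 20871.9 N

20871.9


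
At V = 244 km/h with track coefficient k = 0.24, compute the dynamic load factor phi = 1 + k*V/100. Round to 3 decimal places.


phi = 1 + k * V / 100
phi = 1 + 0.24 * 244 / 100
phi = 1 + 0.5856
phi = 1.586

1.586


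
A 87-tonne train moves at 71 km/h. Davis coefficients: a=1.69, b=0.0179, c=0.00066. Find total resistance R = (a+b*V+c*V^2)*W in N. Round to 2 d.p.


b*V = 0.0179 * 71 = 1.2709
c*V^2 = 0.00066 * 5041 = 3.32706
R_per_t = 1.69 + 1.2709 + 3.32706 = 6.28796 N/t
R_total = 6.28796 * 87 = 547.05 N

547.05


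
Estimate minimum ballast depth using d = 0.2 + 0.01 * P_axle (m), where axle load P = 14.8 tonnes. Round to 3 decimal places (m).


d = 0.2 + 0.01 * 14.8
d = 0.2 + 0.148
d = 0.348 m

0.348


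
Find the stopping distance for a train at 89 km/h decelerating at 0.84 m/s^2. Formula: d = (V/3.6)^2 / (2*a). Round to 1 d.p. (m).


Convert speed: V = 89 / 3.6 = 24.7222 m/s
V^2 = 611.1883
d = 611.1883 / (2 * 0.84)
d = 611.1883 / 1.68
d = 363.8 m

363.8


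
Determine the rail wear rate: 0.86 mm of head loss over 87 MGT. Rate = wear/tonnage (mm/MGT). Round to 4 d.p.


Wear rate = total wear / cumulative tonnage
Rate = 0.86 / 87
Rate = 0.0099 mm/MGT

0.0099


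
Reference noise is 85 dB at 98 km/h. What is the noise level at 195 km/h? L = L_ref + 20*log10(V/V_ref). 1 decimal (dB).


V/V_ref = 195 / 98 = 1.989796
log10(1.989796) = 0.298809
20 * 0.298809 = 5.9762
L = 85 + 5.9762 = 91.0 dB

91.0


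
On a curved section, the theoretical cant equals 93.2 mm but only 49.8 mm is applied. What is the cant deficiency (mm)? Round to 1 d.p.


Cant deficiency = equilibrium cant - actual cant
CD = 93.2 - 49.8
CD = 43.4 mm

43.4


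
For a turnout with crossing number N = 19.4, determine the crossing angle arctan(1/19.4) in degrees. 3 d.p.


1/N = 1/19.4 = 0.051546
angle = arctan(0.051546) = 0.051501 rad
angle = 0.051501 * 180/pi = 2.951 degrees

2.951


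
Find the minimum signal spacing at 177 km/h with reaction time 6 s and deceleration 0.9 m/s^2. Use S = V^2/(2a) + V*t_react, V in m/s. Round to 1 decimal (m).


V = 177 / 3.6 = 49.1667 m/s
Braking distance = 49.1667^2 / (2*0.9) = 1342.9784 m
Sighting distance = 49.1667 * 6 = 295.0 m
S = 1342.9784 + 295.0 = 1638.0 m

1638.0


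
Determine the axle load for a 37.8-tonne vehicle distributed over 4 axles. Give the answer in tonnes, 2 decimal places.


Load per axle = total weight / number of axles
Load = 37.8 / 4
Load = 9.45 tonnes

9.45


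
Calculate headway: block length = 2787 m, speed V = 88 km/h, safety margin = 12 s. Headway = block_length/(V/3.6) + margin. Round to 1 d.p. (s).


V = 88 / 3.6 = 24.4444 m/s
Block traversal time = 2787 / 24.4444 = 114.0136 s
Headway = 114.0136 + 12
Headway = 126.0 s

126.0


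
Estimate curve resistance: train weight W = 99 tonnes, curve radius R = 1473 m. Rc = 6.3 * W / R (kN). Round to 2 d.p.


Rc = 6.3 * W / R
Rc = 6.3 * 99 / 1473
Rc = 623.7 / 1473
Rc = 0.42 kN

0.42


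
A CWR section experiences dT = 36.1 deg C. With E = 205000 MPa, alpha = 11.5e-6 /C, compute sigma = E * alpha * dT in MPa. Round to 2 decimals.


sigma = E * alpha * dT
sigma = 205000 * 11.5e-6 * 36.1
sigma = 2.3575 * 36.1
sigma = 85.11 MPa

85.11


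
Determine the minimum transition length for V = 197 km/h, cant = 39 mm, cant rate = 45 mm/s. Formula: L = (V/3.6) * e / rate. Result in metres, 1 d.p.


Convert speed: V = 197 / 3.6 = 54.7222 m/s
L = 54.7222 * 39 / 45
L = 2134.1667 / 45
L = 47.4 m

47.4


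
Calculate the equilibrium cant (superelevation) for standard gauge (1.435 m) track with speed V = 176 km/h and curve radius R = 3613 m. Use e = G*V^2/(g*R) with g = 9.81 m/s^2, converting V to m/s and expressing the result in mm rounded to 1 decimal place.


Convert speed: V = 176 / 3.6 = 48.8889 m/s
Apply formula: e = 1.435 * 48.8889^2 / (9.81 * 3613)
e = 1.435 * 2390.1235 / 35443.53
e = 0.096769 m = 96.8 mm

96.8


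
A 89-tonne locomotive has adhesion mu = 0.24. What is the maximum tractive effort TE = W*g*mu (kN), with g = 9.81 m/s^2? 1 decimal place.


TE_max = W * g * mu
TE_max = 89 * 9.81 * 0.24
TE_max = 873.09 * 0.24
TE_max = 209.5 kN

209.5


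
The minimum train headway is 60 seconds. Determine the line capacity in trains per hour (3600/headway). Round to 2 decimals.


Capacity = 3600 / headway
Capacity = 3600 / 60
Capacity = 60.00 trains/hour

60.00


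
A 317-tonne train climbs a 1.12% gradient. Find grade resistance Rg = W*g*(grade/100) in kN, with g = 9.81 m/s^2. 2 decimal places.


Rg = W * 9.81 * grade / 100
Rg = 317 * 9.81 * 1.12 / 100
Rg = 3109.77 * 0.0112
Rg = 34.83 kN

34.83


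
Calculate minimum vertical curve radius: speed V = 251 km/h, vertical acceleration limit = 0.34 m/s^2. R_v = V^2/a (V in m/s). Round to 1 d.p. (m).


Convert speed: V = 251 / 3.6 = 69.7222 m/s
V^2 = 4861.1883 m^2/s^2
R_v = 4861.1883 / 0.34
R_v = 14297.6 m

14297.6


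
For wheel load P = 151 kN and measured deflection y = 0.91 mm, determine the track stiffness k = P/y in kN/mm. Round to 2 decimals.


Track stiffness k = P / y
k = 151 / 0.91
k = 165.93 kN/mm

165.93


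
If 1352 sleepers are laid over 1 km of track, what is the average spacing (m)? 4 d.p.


Spacing = 1000 m / number of sleepers
Spacing = 1000 / 1352
Spacing = 0.7396 m

0.7396


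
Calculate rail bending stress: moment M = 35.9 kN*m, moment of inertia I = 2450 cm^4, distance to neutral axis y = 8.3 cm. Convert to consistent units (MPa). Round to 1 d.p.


Convert units:
M = 35.9 kN*m = 35900000 N*mm
y = 8.3 cm = 83 mm
I = 2450 cm^4 = 24500000 mm^4
sigma = 35900000 * 83 / 24500000
sigma = 121.6 MPa

121.6


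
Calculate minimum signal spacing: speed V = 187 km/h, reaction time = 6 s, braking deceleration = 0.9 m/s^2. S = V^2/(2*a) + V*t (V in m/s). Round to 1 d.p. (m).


V = 187 / 3.6 = 51.9444 m/s
Braking distance = 51.9444^2 / (2*0.9) = 1499.0141 m
Sighting distance = 51.9444 * 6 = 311.6667 m
S = 1499.0141 + 311.6667 = 1810.7 m

1810.7


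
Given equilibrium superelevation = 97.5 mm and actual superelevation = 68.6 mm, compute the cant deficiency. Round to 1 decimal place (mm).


Cant deficiency = equilibrium cant - actual cant
CD = 97.5 - 68.6
CD = 28.9 mm

28.9


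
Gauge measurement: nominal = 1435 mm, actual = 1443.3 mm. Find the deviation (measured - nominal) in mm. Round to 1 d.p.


Deviation = measured - nominal
Deviation = 1443.3 - 1435
Deviation = 8.3 mm

8.3


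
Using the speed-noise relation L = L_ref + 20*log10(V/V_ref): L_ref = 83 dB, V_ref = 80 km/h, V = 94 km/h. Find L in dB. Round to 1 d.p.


V/V_ref = 94 / 80 = 1.175
log10(1.175) = 0.070038
20 * 0.070038 = 1.4008
L = 83 + 1.4008 = 84.4 dB

84.4


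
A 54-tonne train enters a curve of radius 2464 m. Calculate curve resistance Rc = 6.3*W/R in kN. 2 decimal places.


Rc = 6.3 * W / R
Rc = 6.3 * 54 / 2464
Rc = 340.2 / 2464
Rc = 0.14 kN

0.14


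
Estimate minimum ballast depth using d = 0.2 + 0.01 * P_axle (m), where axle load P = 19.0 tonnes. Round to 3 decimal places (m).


d = 0.2 + 0.01 * 19.0
d = 0.2 + 0.19
d = 0.390 m

0.390


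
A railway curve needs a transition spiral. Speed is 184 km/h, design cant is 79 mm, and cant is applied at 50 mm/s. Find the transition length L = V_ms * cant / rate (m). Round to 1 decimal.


Convert speed: V = 184 / 3.6 = 51.1111 m/s
L = 51.1111 * 79 / 50
L = 4037.7778 / 50
L = 80.8 m

80.8


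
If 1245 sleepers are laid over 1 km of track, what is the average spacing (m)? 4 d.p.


Spacing = 1000 m / number of sleepers
Spacing = 1000 / 1245
Spacing = 0.8032 m

0.8032


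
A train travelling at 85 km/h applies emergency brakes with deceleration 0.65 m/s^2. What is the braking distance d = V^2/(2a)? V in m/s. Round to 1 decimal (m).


Convert speed: V = 85 / 3.6 = 23.6111 m/s
V^2 = 557.4846
d = 557.4846 / (2 * 0.65)
d = 557.4846 / 1.3
d = 428.8 m

428.8


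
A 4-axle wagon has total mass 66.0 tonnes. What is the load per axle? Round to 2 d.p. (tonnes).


Load per axle = total weight / number of axles
Load = 66.0 / 4
Load = 16.50 tonnes

16.50


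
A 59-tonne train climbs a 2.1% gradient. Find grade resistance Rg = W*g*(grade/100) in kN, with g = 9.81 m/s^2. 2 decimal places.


Rg = W * 9.81 * grade / 100
Rg = 59 * 9.81 * 2.1 / 100
Rg = 578.79 * 0.021
Rg = 12.15 kN

12.15


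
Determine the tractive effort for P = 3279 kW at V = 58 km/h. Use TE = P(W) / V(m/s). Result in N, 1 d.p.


Convert: P = 3279 kW = 3279000 W
V = 58 / 3.6 = 16.1111 m/s
TE = 3279000 / 16.1111
TE = 203524.1 N

203524.1


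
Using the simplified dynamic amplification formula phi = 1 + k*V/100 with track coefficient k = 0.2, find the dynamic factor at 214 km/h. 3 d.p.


phi = 1 + k * V / 100
phi = 1 + 0.2 * 214 / 100
phi = 1 + 0.428
phi = 1.428

1.428


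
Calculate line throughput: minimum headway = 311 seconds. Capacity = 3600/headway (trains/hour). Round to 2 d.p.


Capacity = 3600 / headway
Capacity = 3600 / 311
Capacity = 11.58 trains/hour

11.58


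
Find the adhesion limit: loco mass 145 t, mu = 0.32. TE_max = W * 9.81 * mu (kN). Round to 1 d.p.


TE_max = W * g * mu
TE_max = 145 * 9.81 * 0.32
TE_max = 1422.45 * 0.32
TE_max = 455.2 kN

455.2


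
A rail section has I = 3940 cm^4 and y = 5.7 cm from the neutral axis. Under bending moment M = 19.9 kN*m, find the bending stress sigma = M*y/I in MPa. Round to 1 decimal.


Convert units:
M = 19.9 kN*m = 19900000 N*mm
y = 5.7 cm = 57 mm
I = 3940 cm^4 = 39400000 mm^4
sigma = 19900000 * 57 / 39400000
sigma = 28.8 MPa

28.8


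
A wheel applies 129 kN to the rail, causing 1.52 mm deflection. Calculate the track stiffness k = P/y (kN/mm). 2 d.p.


Track stiffness k = P / y
k = 129 / 1.52
k = 84.87 kN/mm

84.87


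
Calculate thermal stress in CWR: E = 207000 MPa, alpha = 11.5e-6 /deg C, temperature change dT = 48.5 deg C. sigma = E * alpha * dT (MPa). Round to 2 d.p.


sigma = E * alpha * dT
sigma = 207000 * 11.5e-6 * 48.5
sigma = 2.3805 * 48.5
sigma = 115.45 MPa

115.45


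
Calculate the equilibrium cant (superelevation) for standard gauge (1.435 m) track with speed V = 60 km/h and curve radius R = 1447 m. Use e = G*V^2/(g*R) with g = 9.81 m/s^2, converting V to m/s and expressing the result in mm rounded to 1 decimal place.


Convert speed: V = 60 / 3.6 = 16.6667 m/s
Apply formula: e = 1.435 * 16.6667^2 / (9.81 * 1447)
e = 1.435 * 277.7778 / 14195.07
e = 0.028081 m = 28.1 mm

28.1


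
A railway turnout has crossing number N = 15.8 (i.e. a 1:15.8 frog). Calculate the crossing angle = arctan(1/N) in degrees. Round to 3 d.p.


1/N = 1/15.8 = 0.063291
angle = arctan(0.063291) = 0.063207 rad
angle = 0.063207 * 180/pi = 3.621 degrees

3.621


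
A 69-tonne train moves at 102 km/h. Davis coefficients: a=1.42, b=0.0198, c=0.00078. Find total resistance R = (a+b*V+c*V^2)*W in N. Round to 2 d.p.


b*V = 0.0198 * 102 = 2.0196
c*V^2 = 0.00078 * 10404 = 8.11512
R_per_t = 1.42 + 2.0196 + 8.11512 = 11.55472 N/t
R_total = 11.55472 * 69 = 797.28 N

797.28


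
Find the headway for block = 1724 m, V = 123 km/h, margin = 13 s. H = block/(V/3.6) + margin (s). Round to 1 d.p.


V = 123 / 3.6 = 34.1667 m/s
Block traversal time = 1724 / 34.1667 = 50.4585 s
Headway = 50.4585 + 13
Headway = 63.5 s

63.5


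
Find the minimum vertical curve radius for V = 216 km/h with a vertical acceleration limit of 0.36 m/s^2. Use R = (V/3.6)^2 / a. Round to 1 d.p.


Convert speed: V = 216 / 3.6 = 60.0 m/s
V^2 = 3600.0 m^2/s^2
R_v = 3600.0 / 0.36
R_v = 10000.0 m

10000.0


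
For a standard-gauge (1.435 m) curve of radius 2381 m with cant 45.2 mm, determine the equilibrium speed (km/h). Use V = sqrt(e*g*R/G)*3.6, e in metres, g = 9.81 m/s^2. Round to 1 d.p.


Convert cant: e = 45.2 mm = 0.0452 m
V_ms = sqrt(0.0452 * 9.81 * 2381 / 1.435)
V_ms = sqrt(735.724022) = 27.1242 m/s
V = 27.1242 * 3.6 = 97.6 km/h

97.6


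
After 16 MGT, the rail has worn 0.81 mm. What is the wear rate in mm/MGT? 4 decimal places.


Wear rate = total wear / cumulative tonnage
Rate = 0.81 / 16
Rate = 0.0506 mm/MGT

0.0506


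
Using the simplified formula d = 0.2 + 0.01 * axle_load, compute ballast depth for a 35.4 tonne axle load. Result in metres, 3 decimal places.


d = 0.2 + 0.01 * 35.4
d = 0.2 + 0.354
d = 0.554 m

0.554


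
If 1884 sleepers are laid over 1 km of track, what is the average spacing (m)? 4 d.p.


Spacing = 1000 m / number of sleepers
Spacing = 1000 / 1884
Spacing = 0.5308 m

0.5308


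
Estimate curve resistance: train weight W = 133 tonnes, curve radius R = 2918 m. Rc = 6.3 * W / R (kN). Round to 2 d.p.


Rc = 6.3 * W / R
Rc = 6.3 * 133 / 2918
Rc = 837.9 / 2918
Rc = 0.29 kN

0.29


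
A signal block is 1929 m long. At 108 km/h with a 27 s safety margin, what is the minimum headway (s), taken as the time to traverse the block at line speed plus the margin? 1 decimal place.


V = 108 / 3.6 = 30.0 m/s
Block traversal time = 1929 / 30.0 = 64.3 s
Headway = 64.3 + 27
Headway = 91.3 s

91.3


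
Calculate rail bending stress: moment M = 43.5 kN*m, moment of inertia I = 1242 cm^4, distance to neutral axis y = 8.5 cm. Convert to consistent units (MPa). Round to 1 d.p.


Convert units:
M = 43.5 kN*m = 43500000 N*mm
y = 8.5 cm = 85 mm
I = 1242 cm^4 = 12420000 mm^4
sigma = 43500000 * 85 / 12420000
sigma = 297.7 MPa

297.7


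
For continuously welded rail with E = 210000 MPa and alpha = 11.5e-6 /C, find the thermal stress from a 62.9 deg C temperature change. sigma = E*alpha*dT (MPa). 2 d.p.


sigma = E * alpha * dT
sigma = 210000 * 11.5e-6 * 62.9
sigma = 2.415 * 62.9
sigma = 151.90 MPa

151.90


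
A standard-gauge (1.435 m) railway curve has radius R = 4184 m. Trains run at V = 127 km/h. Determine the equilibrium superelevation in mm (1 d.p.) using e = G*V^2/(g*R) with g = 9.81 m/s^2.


Convert speed: V = 127 / 3.6 = 35.2778 m/s
Apply formula: e = 1.435 * 35.2778^2 / (9.81 * 4184)
e = 1.435 * 1244.5216 / 41045.04
e = 0.04351 m = 43.5 mm

43.5


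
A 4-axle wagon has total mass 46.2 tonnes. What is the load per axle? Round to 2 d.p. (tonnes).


Load per axle = total weight / number of axles
Load = 46.2 / 4
Load = 11.55 tonnes

11.55


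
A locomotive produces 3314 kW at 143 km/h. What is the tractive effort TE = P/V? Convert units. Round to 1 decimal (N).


Convert: P = 3314 kW = 3314000 W
V = 143 / 3.6 = 39.7222 m/s
TE = 3314000 / 39.7222
TE = 83429.4 N

83429.4


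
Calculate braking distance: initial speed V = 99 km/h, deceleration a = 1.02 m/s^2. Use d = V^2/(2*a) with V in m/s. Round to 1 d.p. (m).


Convert speed: V = 99 / 3.6 = 27.5 m/s
V^2 = 756.25
d = 756.25 / (2 * 1.02)
d = 756.25 / 2.04
d = 370.7 m

370.7


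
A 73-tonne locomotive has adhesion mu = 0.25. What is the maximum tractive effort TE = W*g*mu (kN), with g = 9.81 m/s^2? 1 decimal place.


TE_max = W * g * mu
TE_max = 73 * 9.81 * 0.25
TE_max = 716.13 * 0.25
TE_max = 179.0 kN

179.0


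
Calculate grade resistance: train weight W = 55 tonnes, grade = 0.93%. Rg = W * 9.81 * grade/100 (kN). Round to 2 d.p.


Rg = W * 9.81 * grade / 100
Rg = 55 * 9.81 * 0.93 / 100
Rg = 539.55 * 0.0093
Rg = 5.02 kN

5.02


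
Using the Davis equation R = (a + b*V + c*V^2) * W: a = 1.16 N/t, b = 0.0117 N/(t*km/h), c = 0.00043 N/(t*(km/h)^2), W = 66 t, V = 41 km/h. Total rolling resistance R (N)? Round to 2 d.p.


b*V = 0.0117 * 41 = 0.4797
c*V^2 = 0.00043 * 1681 = 0.72283
R_per_t = 1.16 + 0.4797 + 0.72283 = 2.36253 N/t
R_total = 2.36253 * 66 = 155.93 N

155.93


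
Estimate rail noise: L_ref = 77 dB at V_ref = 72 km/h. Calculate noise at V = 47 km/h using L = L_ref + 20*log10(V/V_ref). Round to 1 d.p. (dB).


V/V_ref = 47 / 72 = 0.652778
log10(0.652778) = -0.185235
20 * -0.185235 = -3.7047
L = 77 + -3.7047 = 73.3 dB

73.3


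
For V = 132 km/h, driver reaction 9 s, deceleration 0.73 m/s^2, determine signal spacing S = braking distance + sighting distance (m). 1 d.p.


V = 132 / 3.6 = 36.6667 m/s
Braking distance = 36.6667^2 / (2*0.73) = 920.8524 m
Sighting distance = 36.6667 * 9 = 330.0 m
S = 920.8524 + 330.0 = 1250.9 m

1250.9


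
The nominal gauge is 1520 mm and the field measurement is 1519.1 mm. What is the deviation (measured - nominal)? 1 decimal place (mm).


Deviation = measured - nominal
Deviation = 1519.1 - 1520
Deviation = -0.9 mm

-0.9


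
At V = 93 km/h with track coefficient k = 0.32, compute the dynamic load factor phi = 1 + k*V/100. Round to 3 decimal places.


phi = 1 + k * V / 100
phi = 1 + 0.32 * 93 / 100
phi = 1 + 0.2976
phi = 1.298

1.298


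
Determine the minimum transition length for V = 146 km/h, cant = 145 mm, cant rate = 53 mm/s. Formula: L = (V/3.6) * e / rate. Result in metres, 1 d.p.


Convert speed: V = 146 / 3.6 = 40.5556 m/s
L = 40.5556 * 145 / 53
L = 5880.5556 / 53
L = 111.0 m

111.0


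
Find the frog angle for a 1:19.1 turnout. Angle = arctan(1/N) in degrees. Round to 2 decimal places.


1/N = 1/19.1 = 0.052356
angle = arctan(0.052356) = 0.052308 rad
angle = 0.052308 * 180/pi = 3.00 degrees

3.00


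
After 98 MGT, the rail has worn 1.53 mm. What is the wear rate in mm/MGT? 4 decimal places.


Wear rate = total wear / cumulative tonnage
Rate = 1.53 / 98
Rate = 0.0156 mm/MGT

0.0156


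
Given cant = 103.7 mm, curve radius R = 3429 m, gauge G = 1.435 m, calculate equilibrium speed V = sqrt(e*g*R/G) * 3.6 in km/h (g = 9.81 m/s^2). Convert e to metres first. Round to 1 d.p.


Convert cant: e = 103.7 mm = 0.1037 m
V_ms = sqrt(0.1037 * 9.81 * 3429 / 1.435)
V_ms = sqrt(2430.879033) = 49.3039 m/s
V = 49.3039 * 3.6 = 177.5 km/h

177.5


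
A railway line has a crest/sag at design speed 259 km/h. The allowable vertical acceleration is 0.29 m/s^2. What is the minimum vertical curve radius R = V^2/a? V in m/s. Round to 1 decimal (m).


Convert speed: V = 259 / 3.6 = 71.9444 m/s
V^2 = 5176.0031 m^2/s^2
R_v = 5176.0031 / 0.29
R_v = 17848.3 m

17848.3


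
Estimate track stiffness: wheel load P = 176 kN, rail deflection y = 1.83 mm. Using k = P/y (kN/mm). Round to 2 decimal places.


Track stiffness k = P / y
k = 176 / 1.83
k = 96.17 kN/mm

96.17


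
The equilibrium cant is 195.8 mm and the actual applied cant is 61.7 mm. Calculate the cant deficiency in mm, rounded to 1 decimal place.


Cant deficiency = equilibrium cant - actual cant
CD = 195.8 - 61.7
CD = 134.1 mm

134.1


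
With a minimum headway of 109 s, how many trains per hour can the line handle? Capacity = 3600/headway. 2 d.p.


Capacity = 3600 / headway
Capacity = 3600 / 109
Capacity = 33.03 trains/hour

33.03


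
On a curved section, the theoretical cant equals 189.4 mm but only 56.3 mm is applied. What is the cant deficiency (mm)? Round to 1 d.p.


Cant deficiency = equilibrium cant - actual cant
CD = 189.4 - 56.3
CD = 133.1 mm

133.1


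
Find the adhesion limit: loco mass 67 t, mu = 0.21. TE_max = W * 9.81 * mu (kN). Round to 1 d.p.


TE_max = W * g * mu
TE_max = 67 * 9.81 * 0.21
TE_max = 657.27 * 0.21
TE_max = 138.0 kN

138.0


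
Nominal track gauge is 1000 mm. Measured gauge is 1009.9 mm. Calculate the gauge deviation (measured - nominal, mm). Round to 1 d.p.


Deviation = measured - nominal
Deviation = 1009.9 - 1000
Deviation = 9.9 mm

9.9


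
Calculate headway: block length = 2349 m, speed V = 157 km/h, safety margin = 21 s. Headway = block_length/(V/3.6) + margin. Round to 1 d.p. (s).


V = 157 / 3.6 = 43.6111 m/s
Block traversal time = 2349 / 43.6111 = 53.8624 s
Headway = 53.8624 + 21
Headway = 74.9 s

74.9


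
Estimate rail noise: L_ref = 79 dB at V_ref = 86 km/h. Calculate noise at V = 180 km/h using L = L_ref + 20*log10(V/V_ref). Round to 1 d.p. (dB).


V/V_ref = 180 / 86 = 2.093023
log10(2.093023) = 0.320774
20 * 0.320774 = 6.4155
L = 79 + 6.4155 = 85.4 dB

85.4


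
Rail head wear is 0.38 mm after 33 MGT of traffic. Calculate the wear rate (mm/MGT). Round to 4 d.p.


Wear rate = total wear / cumulative tonnage
Rate = 0.38 / 33
Rate = 0.0115 mm/MGT

0.0115


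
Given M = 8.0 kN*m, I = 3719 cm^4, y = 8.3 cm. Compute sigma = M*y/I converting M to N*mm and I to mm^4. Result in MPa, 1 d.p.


Convert units:
M = 8.0 kN*m = 8000000 N*mm
y = 8.3 cm = 83 mm
I = 3719 cm^4 = 37190000 mm^4
sigma = 8000000 * 83 / 37190000
sigma = 17.9 MPa

17.9
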